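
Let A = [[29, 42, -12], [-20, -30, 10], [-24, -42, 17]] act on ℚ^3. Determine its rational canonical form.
The invariant factors of A (the non-unit diagonal entries of the Smith normal form of xI - A over ℚ[x]) are x - 5, (x - 6)(x - 5), each dividing the next. The characteristic polynomial is their product, (x - 6)(x - 5)^2.

The rational canonical form is the block-diagonal matrix of companion matrices C(f_i):
R = [[5, 0, 0], [0, 0, -30], [0, 1, 11]].

R = [[5, 0, 0], [0, 0, -30], [0, 1, 11]]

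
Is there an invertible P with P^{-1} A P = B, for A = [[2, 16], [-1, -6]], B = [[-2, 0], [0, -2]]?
No.

Both have characteristic polynomial (x + 2)^2, but the minimal polynomial of A is (x + 2)^2 while the minimal polynomial of B is x + 2. The minimal polynomial is a similarity invariant, so A and B are not similar.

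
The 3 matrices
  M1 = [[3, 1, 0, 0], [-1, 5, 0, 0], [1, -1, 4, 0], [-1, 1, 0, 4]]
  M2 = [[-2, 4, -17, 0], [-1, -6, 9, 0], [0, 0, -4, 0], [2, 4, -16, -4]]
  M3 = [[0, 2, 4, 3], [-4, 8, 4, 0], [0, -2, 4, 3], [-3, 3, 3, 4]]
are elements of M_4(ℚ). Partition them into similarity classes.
3 classes: {M1}, {M2}, {M3}

Characteristic polynomials: χ_{M1} = (x - 4)^4, χ_{M2} = (x + 4)^4, χ_{M3} = (x - 4)^4.

{M1}: invariant factors x - 4, x - 4, (x - 4)^2.

{M2}: invariant factors x + 4, (x + 4)^3.

{M3}: invariant factors x - 4, (x - 4)^3.

Matrices are similar if and only if their invariant-factor lists agree; the partition into similarity classes is {M1}, {M2}, {M3}.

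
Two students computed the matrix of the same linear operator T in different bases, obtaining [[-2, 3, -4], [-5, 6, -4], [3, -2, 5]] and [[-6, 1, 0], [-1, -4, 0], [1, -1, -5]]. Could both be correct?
No.

trace(A) = 9 but trace(B) = -15. The trace is a similarity invariant, so A and B are not similar.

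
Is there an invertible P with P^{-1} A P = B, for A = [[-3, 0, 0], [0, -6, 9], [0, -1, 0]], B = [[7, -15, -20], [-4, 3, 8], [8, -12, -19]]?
Two matrices over a field are similar if and only if they have the same invariant factors.

Both A and B have characteristic polynomial (x + 3)^3 and minimal polynomial (x + 3)^2. Computing further, both have invariant factors x + 3, (x + 3)^2. Hence A and B are similar.

Yes.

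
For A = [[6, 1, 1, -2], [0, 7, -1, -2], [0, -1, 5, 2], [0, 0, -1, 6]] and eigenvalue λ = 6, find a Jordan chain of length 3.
We seek v_1 ∈ ker((A - 6I)^3) \ ker((A - 6I)^2), then set v_{i+1} = (A - 6I) v_i.

One such chain is v_1 = [[0, 0, 1, 0]]^T, v_2 = [[1, -1, -1, -1]]^T, v_3 = [[0, 2, 0, 1]]^T. Check: (A - 6I) v_3 = [[0, 0, 0, 0]]^T = 0.

v_1 = [[0, 0, 1, 0]]^T, v_2 = [[1, -1, -1, -1]]^T, v_3 = [[0, 2, 0, 1]]^T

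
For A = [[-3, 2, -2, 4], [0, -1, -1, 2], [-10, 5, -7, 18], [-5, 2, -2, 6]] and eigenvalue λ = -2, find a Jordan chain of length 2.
v_1 = [[2, 1, 4, 2]]^T, v_2 = [[0, 1, 1, 0]]^T

We seek v_1 ∈ ker((A + 2I)^2) \ ker(A + 2I), then set v_{i+1} = (A + 2I) v_i.

One such chain is v_1 = [[2, 1, 4, 2]]^T, v_2 = [[0, 1, 1, 0]]^T. Check: (A + 2I) v_2 = [[0, 0, 0, 0]]^T = 0.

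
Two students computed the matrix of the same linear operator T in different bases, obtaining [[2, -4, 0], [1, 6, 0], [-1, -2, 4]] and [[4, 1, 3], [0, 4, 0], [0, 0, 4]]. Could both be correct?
Two matrices over a field are similar if and only if they have the same invariant factors.

Both A and B have characteristic polynomial (x - 4)^3 and minimal polynomial (x - 4)^2. Computing further, both have invariant factors x - 4, (x - 4)^2. Hence A and B are similar.

Yes.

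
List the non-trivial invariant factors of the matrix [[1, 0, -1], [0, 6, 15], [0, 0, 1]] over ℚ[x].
The Jordan structure of A has elementary divisors (x - 1)^2, (x - 6). Arranging the block sizes at each eigenvalue in decreasing order and taking row products gives the invariant factors.

Invariant factors (smallest first, each dividing the next): (x - 6)(x - 1)^2.

Check: the last factor (x - 6)(x - 1)^2 is the minimal polynomial, and the product (x - 6)(x - 1)^2 is the characteristic polynomial.

(x - 6)(x - 1)^2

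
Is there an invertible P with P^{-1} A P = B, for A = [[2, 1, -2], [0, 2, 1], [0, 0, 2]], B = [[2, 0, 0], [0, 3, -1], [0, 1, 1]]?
Both have characteristic polynomial (x - 2)^3, but the minimal polynomial of A is (x - 2)^3 while the minimal polynomial of B is (x - 2)^2. The minimal polynomial is a similarity invariant, so A and B are not similar.

No.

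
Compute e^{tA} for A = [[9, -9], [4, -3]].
e^{tA} = [[(6*t + 1)*e^{3*t}, -9*t*e^{3*t}], [4*t*e^{3*t}, (1 - 6*t)*e^{3*t}]]

A has Jordan form J = [[3, 1], [0, 3]] with A = PJP^{-1}, so e^{tA} = P e^{tJ} P^{-1}.

For a Jordan block J_k(λ), e^{tJ_k(λ)} = e^{λt} · (I + tN + t^2 N^2/2! + ... + t^{k-1} N^{k-1}/(k-1)!) where N is the nilpotent superdiagonal part.

Assembling the blocks and conjugating back gives the entries of e^{tA} as shown above.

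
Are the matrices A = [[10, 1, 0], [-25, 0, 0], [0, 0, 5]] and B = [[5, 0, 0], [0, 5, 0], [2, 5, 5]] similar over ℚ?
Yes.

Two matrices over a field are similar if and only if they have the same invariant factors.

Both A and B have characteristic polynomial (x - 5)^3 and minimal polynomial (x - 5)^2. Computing further, both have invariant factors x - 5, (x - 5)^2. Hence A and B are similar.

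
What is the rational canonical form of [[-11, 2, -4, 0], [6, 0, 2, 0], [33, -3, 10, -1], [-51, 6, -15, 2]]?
The invariant factors of A (the non-unit diagonal entries of the Smith normal form of xI - A over ℚ[x]) are x - 1, x(x - 1)(x + 1), each dividing the next. The characteristic polynomial is their product, x(x - 1)^2(x + 1).

The rational canonical form is the block-diagonal matrix of companion matrices C(f_i):
R = [[1, 0, 0, 0], [0, 0, 0, 0], [0, 1, 0, 1], [0, 0, 1, 0]].

R = [[1, 0, 0, 0], [0, 0, 0, 0], [0, 1, 0, 1], [0, 0, 1, 0]]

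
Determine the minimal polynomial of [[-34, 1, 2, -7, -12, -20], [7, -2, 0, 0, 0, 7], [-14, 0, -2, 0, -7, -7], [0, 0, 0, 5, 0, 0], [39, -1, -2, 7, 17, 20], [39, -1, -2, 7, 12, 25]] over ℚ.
m_A(x) = (x - 5)(x + 2)^2

The characteristic polynomial factors as (x - 5)^3(x + 2)^3. The minimal polynomial is ∏(x - λ)^{k_λ} where k_λ is the size of the largest Jordan block at λ.

For λ = -2: rank(A + 2I) = 4, and the largest Jordan block has size 2 (the smallest k with rank((A + 2I)^k) = rank((A + 2I)^(k+1))).
For λ = 5: rank(A - 5I) = 3, and the largest Jordan block has size 1 (the smallest k with rank((A - 5I)^k) = rank((A - 5I)^(k+1))).

So m_A(x) = (x - 5)(x + 2)^2.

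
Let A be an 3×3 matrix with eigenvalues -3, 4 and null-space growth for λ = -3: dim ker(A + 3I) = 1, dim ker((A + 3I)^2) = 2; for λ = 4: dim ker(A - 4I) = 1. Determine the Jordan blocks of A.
λ = -3: successive nullity increments [1, 1] count blocks of size ≥ k; block sizes are [2].
λ = 4: successive nullity increments [1] count blocks of size ≥ k; block sizes are [1].

Jordan blocks: (-3, 2), (4, 1)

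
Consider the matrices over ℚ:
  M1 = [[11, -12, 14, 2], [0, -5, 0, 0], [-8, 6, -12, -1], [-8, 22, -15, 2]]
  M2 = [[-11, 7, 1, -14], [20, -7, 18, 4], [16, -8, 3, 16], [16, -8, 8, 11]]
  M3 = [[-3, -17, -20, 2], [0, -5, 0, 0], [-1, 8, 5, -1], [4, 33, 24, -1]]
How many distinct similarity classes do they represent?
2 classes: {M1, M2}, {M3}

Characteristic polynomials: χ_{M1} = (x - 3)^2(x + 5)^2, χ_{M2} = (x - 3)^2(x + 5)^2, χ_{M3} = (x - 3)^2(x + 5)^2.

{M1, M2}: invariant factors x + 5, (x - 3)^2(x + 5).

{M3}: invariant factors (x - 3)^2(x + 5)^2.

Matrices are similar if and only if their invariant-factor lists agree; the partition into similarity classes is {M1, M2}, {M3}.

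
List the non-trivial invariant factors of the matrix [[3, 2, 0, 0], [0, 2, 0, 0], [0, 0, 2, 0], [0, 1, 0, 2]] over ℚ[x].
x - 2, (x - 3)(x - 2)^2

The Jordan structure of A has elementary divisors (x - 2)^2, (x - 2), (x - 3). Arranging the block sizes at each eigenvalue in decreasing order and taking row products gives the invariant factors.

Invariant factors (smallest first, each dividing the next): x - 2, (x - 3)(x - 2)^2.

Check: the last factor (x - 3)(x - 2)^2 is the minimal polynomial, and the product (x - 3)(x - 2)^3 is the characteristic polynomial.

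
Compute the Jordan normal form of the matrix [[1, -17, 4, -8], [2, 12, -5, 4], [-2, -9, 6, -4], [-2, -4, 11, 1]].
J = [[5, 1, 0, 0], [0, 5, 1, 0], [0, 0, 5, 0], [0, 0, 0, 5]]

The characteristic polynomial is det(xI - A) = (x - 5)^4, so the eigenvalues are 5 (algebraic multiplicity 4).

For λ = 5: rank(A - 5I) = 2, rank((A - 5I)^2) = 1, rank((A - 5I)^3) = 0. The eigenspace has dimension 4 - 2 = 2, so there are 2 Jordan blocks; the rank sequence gives block sizes [3, 1].

Assembling the blocks gives the Jordan form J above.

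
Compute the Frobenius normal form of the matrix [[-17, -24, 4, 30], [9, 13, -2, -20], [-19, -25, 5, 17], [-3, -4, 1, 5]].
The invariant factors of A (the non-unit diagonal entries of the Smith normal form of xI - A over ℚ[x]) are (x - 6)(x^3 - x - 2), each dividing the next. The characteristic polynomial is their product, (x - 6)(x^3 - x - 2).

The rational canonical form is the block-diagonal matrix of companion matrices C(f_i):
R = [[0, 0, 0, -12], [1, 0, 0, -4], [0, 1, 0, 1], [0, 0, 1, 6]].

Note the characteristic polynomial does not split into linear factors over ℚ, so A has no Jordan form over ℚ; the rational canonical form exists over any field.

R = [[0, 0, 0, -12], [1, 0, 0, -4], [0, 1, 0, 1], [0, 0, 1, 6]]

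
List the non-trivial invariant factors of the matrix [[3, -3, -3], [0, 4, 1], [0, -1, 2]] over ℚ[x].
The Jordan structure of A has elementary divisors (x - 3)^2, (x - 3). Arranging the block sizes at each eigenvalue in decreasing order and taking row products gives the invariant factors.

Invariant factors (smallest first, each dividing the next): x - 3, (x - 3)^2.

Check: the last factor (x - 3)^2 is the minimal polynomial, and the product (x - 3)^3 is the characteristic polynomial.

x - 3, (x - 3)^2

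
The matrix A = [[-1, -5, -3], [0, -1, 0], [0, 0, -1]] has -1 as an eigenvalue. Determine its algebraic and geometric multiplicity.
The characteristic polynomial is (x + 1)^3, so the factor x + 1 appears with exponent 3: the algebraic multiplicity is 3.

rank(A + I) = 1, so the eigenspace has dimension 3 - 1 = 2: the geometric multiplicity is 2.

Since 2 < 3, A is not diagonalizable.

algebraic multiplicity 3, geometric multiplicity 2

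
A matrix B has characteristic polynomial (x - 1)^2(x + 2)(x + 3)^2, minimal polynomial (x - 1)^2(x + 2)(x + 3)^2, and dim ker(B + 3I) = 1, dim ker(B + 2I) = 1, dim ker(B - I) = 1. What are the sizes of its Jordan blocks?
λ = -3: algebraic multiplicity 2 (exponent in χ_B), largest block size 2 (exponent in m_B), 1 block (geometric multiplicity). This forces block sizes [2].
λ = -2: algebraic multiplicity 1 (exponent in χ_B), largest block size 1 (exponent in m_B), 1 block (geometric multiplicity). This forces block sizes [1].
λ = 1: algebraic multiplicity 2 (exponent in χ_B), largest block size 2 (exponent in m_B), 1 block (geometric multiplicity). This forces block sizes [2].

Jordan blocks: (-3, 2), (-2, 1), (1, 2)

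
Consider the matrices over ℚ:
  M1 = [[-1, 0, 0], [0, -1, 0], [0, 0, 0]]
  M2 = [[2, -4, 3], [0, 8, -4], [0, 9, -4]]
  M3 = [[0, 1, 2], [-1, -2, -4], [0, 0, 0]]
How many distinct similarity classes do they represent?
Characteristic polynomials: χ_{M1} = x(x + 1)^2, χ_{M2} = (x - 2)^3, χ_{M3} = x(x + 1)^2.

{M1}: invariant factors x + 1, x(x + 1).

{M2}: invariant factors (x - 2)^3.

{M3}: invariant factors x(x + 1)^2.

Matrices are similar if and only if their invariant-factor lists agree; the partition into similarity classes is {M1}, {M2}, {M3}.

3 classes: {M1}, {M2}, {M3}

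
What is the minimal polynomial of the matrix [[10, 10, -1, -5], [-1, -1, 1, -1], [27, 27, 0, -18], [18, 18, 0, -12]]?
m_A(x) = x^2(x + 3)

The characteristic polynomial factors as x^3(x + 3). The minimal polynomial is ∏(x - λ)^{k_λ} where k_λ is the size of the largest Jordan block at λ.

For λ = -3: rank(A + 3I) = 3, and the largest Jordan block has size 1 (the smallest k with rank((A + 3I)^k) = rank((A + 3I)^(k+1))).
For λ = 0: rank(A) = 2, and the largest Jordan block has size 2 (the smallest k with rank(A^k) = rank(A^(k+1))).

So m_A(x) = x^2(x + 3).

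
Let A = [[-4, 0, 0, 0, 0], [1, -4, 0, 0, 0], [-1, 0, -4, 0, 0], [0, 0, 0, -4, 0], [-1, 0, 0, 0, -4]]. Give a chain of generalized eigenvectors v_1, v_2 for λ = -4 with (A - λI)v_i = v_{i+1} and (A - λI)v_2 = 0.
We seek v_1 ∈ ker((A + 4I)^2) \ ker(A + 4I), then set v_{i+1} = (A + 4I) v_i.

One such chain is v_1 = [[1, 2, -1, -2, -1]]^T, v_2 = [[0, 1, -1, 0, -1]]^T. Check: (A + 4I) v_2 = [[0, 0, 0, 0, 0]]^T = 0.

v_1 = [[1, 2, -1, -2, -1]]^T, v_2 = [[0, 1, -1, 0, -1]]^T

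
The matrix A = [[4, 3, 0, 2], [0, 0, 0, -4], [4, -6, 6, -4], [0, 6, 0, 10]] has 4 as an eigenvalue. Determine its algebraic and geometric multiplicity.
algebraic multiplicity 2, geometric multiplicity 1

The characteristic polynomial is (x - 6)^2(x - 4)^2, so the factor x - 4 appears with exponent 2: the algebraic multiplicity is 2.

rank(A - 4I) = 3, so the eigenspace has dimension 4 - 3 = 1: the geometric multiplicity is 1.

Since 1 < 2, A is not diagonalizable.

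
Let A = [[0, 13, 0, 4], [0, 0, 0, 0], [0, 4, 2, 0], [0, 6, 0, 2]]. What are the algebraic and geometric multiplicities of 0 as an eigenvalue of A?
algebraic multiplicity 2, geometric multiplicity 1

The characteristic polynomial is x^2(x - 2)^2, so the factor x appears with exponent 2: the algebraic multiplicity is 2.

rank(A) = 3, so the eigenspace has dimension 4 - 3 = 1: the geometric multiplicity is 1.

Since 1 < 2, A is not diagonalizable.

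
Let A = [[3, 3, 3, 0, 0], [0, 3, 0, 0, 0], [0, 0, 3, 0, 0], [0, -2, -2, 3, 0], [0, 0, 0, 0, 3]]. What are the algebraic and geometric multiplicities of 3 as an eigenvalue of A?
algebraic multiplicity 5, geometric multiplicity 4

The characteristic polynomial is (x - 3)^5, so the factor x - 3 appears with exponent 5: the algebraic multiplicity is 5.

rank(A - 3I) = 1, so the eigenspace has dimension 5 - 1 = 4: the geometric multiplicity is 4.

Since 4 < 5, A is not diagonalizable.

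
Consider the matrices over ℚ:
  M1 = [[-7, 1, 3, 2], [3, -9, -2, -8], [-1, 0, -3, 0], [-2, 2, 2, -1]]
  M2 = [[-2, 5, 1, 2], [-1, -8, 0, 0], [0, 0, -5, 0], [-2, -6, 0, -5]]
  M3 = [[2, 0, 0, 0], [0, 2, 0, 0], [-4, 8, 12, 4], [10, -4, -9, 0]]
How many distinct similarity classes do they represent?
Characteristic polynomials: χ_{M1} = (x + 5)^4, χ_{M2} = (x + 5)^4, χ_{M3} = (x - 6)^2(x - 2)^2.

{M1, M2}: invariant factors x + 5, (x + 5)^3.

{M3}: invariant factors x - 2, (x - 6)^2(x - 2).

Matrices are similar if and only if their invariant-factor lists agree; the partition into similarity classes is {M1, M2}, {M3}.

2 classes: {M1, M2}, {M3}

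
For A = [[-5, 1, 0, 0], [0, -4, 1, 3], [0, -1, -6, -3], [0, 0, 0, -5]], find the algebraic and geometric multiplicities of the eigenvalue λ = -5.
The characteristic polynomial is (x + 5)^4, so the factor x + 5 appears with exponent 4: the algebraic multiplicity is 4.

rank(A + 5I) = 2, so the eigenspace has dimension 4 - 2 = 2: the geometric multiplicity is 2.

Since 2 < 4, A is not diagonalizable.

algebraic multiplicity 4, geometric multiplicity 2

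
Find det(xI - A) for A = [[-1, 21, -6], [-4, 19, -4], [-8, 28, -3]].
χ_A(x) = (x - 5)^3

xI - A = [[x + 1, -21, 6], [4, x - 19, 4], [8, -28, x + 3]].

Expanding det(xI - A) along the first row:
det(xI - A) = + (x + 1)·det([[x - 19, 4], [-28, x + 3]]) - (-21)·det([[4, 4], [8, x + 3]]) + (6)·det([[4, x - 19], [8, -28]]).

Evaluating gives χ_A(x) = x^3 - 15x^2 + 75x - 125 = (x - 5)^3.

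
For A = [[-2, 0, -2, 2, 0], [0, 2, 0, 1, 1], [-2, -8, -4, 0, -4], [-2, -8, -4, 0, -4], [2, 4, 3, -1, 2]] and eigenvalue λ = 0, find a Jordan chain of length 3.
v_1 = [[1, 0, -3, -2, 2]]^T, v_2 = [[0, 0, 2, 2, -1]]^T, v_3 = [[0, 1, -4, -4, 2]]^T

We seek v_1 ∈ ker(A^3) \ ker(A^2), then set v_{i+1} = A v_i.

One such chain is v_1 = [[1, 0, -3, -2, 2]]^T, v_2 = [[0, 0, 2, 2, -1]]^T, v_3 = [[0, 1, -4, -4, 2]]^T. Check: A v_3 = [[0, 0, 0, 0, 0]]^T = 0.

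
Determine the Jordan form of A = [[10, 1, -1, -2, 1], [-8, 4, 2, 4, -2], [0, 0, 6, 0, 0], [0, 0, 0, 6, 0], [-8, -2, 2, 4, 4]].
J = [[6, 1, 0, 0, 0], [0, 6, 0, 0, 0], [0, 0, 6, 0, 0], [0, 0, 0, 6, 0], [0, 0, 0, 0, 6]]

The characteristic polynomial is det(xI - A) = (x - 6)^5, so the eigenvalues are 6 (algebraic multiplicity 5).

For λ = 6: rank(A - 6I) = 1, rank((A - 6I)^2) = 0. The eigenspace has dimension 5 - 1 = 4, so there are 4 Jordan blocks; the rank sequence gives block sizes [2, 1, 1, 1].

Assembling the blocks gives the Jordan form J above.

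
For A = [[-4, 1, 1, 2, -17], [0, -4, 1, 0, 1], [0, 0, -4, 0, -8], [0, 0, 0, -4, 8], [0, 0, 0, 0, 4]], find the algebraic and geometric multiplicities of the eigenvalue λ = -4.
algebraic multiplicity 4, geometric multiplicity 2

The characteristic polynomial is (x - 4)(x + 4)^4, so the factor x + 4 appears with exponent 4: the algebraic multiplicity is 4.

rank(A + 4I) = 3, so the eigenspace has dimension 5 - 3 = 2: the geometric multiplicity is 2.

Since 2 < 4, A is not diagonalizable.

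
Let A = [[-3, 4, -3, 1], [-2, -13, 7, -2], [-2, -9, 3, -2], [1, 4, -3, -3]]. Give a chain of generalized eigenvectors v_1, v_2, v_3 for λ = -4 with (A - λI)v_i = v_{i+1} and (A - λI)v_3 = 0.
We seek v_1 ∈ ker((A + 4I)^3) \ ker((A + 4I)^2), then set v_{i+1} = (A + 4I) v_i.

One such chain is v_1 = [[0, 3, 4, 0]]^T, v_2 = [[0, 1, 1, 0]]^T, v_3 = [[1, -2, -2, 1]]^T. Check: (A + 4I) v_3 = [[0, 0, 0, 0]]^T = 0.

v_1 = [[0, 3, 4, 0]]^T, v_2 = [[0, 1, 1, 0]]^T, v_3 = [[1, -2, -2, 1]]^T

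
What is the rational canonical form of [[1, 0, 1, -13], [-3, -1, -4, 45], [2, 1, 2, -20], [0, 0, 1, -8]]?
R = [[0, 0, 0, -4], [1, 0, 0, 12], [0, 1, 0, -5], [0, 0, 1, -6]]

The invariant factors of A (the non-unit diagonal entries of the Smith normal form of xI - A over ℚ[x]) are (x^2 + 3x - 2)^2, each dividing the next. The characteristic polynomial is their product, (x^2 + 3x - 2)^2.

The rational canonical form is the block-diagonal matrix of companion matrices C(f_i):
R = [[0, 0, 0, -4], [1, 0, 0, 12], [0, 1, 0, -5], [0, 0, 1, -6]].

Note the characteristic polynomial does not split into linear factors over ℚ, so A has no Jordan form over ℚ; the rational canonical form exists over any field.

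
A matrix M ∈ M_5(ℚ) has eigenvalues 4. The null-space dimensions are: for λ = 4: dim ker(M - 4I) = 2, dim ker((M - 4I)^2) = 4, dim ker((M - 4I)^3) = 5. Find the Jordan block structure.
Jordan blocks: (4, 3), (4, 2)

λ = 4: successive nullity increments [2, 2, 1] count blocks of size ≥ k; block sizes are [3, 2].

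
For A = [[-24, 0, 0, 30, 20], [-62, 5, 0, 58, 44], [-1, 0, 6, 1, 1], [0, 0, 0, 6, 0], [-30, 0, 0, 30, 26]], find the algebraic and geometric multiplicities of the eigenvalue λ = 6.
algebraic multiplicity 3, geometric multiplicity 2

The characteristic polynomial is (x - 6)^3(x - 5)(x + 4), so the factor x - 6 appears with exponent 3: the algebraic multiplicity is 3.

rank(A - 6I) = 3, so the eigenspace has dimension 5 - 3 = 2: the geometric multiplicity is 2.

Since 2 < 3, A is not diagonalizable.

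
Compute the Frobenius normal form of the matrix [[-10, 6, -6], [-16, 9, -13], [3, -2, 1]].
R = [[0, 0, 2], [1, 0, 3], [0, 1, 0]]

The invariant factors of A (the non-unit diagonal entries of the Smith normal form of xI - A over ℚ[x]) are (x - 2)(x + 1)^2, each dividing the next. The characteristic polynomial is their product, (x - 2)(x + 1)^2.

The rational canonical form is the block-diagonal matrix of companion matrices C(f_i):
R = [[0, 0, 2], [1, 0, 3], [0, 1, 0]].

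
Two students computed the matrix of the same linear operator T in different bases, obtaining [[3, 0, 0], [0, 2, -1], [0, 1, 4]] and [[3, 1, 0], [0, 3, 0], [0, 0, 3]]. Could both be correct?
Two matrices over a field are similar if and only if they have the same invariant factors.

Both A and B have characteristic polynomial (x - 3)^3 and minimal polynomial (x - 3)^2. Computing further, both have invariant factors x - 3, (x - 3)^2. Hence A and B are similar.

Yes.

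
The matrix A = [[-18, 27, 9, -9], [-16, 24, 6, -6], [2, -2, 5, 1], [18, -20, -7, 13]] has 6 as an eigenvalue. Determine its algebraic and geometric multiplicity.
The characteristic polynomial is (x - 6)^4, so the factor x - 6 appears with exponent 4: the algebraic multiplicity is 4.

rank(A - 6I) = 2, so the eigenspace has dimension 4 - 2 = 2: the geometric multiplicity is 2.

Since 2 < 4, A is not diagonalizable.

algebraic multiplicity 4, geometric multiplicity 2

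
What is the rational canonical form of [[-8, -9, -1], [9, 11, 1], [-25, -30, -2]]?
The invariant factors of A (the non-unit diagonal entries of the Smith normal form of xI - A over ℚ[x]) are (x - 3)(x^2 + 2x - 2), each dividing the next. The characteristic polynomial is their product, (x - 3)(x^2 + 2x - 2).

The rational canonical form is the block-diagonal matrix of companion matrices C(f_i):
R = [[0, 0, -6], [1, 0, 8], [0, 1, 1]].

Note the characteristic polynomial does not split into linear factors over ℚ, so A has no Jordan form over ℚ; the rational canonical form exists over any field.

R = [[0, 0, -6], [1, 0, 8], [0, 1, 1]]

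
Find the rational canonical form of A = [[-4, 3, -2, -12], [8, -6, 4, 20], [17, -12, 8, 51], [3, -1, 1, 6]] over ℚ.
The invariant factors of A (the non-unit diagonal entries of the Smith normal form of xI - A over ℚ[x]) are (x - 1)(x + 1)(x^2 - 4x - 4), each dividing the next. The characteristic polynomial is their product, (x - 1)(x + 1)(x^2 - 4x - 4).

The rational canonical form is the block-diagonal matrix of companion matrices C(f_i):
R = [[0, 0, 0, -4], [1, 0, 0, -4], [0, 1, 0, 5], [0, 0, 1, 4]].

Note the characteristic polynomial does not split into linear factors over ℚ, so A has no Jordan form over ℚ; the rational canonical form exists over any field.

R = [[0, 0, 0, -4], [1, 0, 0, -4], [0, 1, 0, 5], [0, 0, 1, 4]]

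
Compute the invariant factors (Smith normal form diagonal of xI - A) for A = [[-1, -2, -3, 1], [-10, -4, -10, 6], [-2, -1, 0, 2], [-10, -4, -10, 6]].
The Jordan structure of A has elementary divisors (x + 3), x, (x - 2)^2. Arranging the block sizes at each eigenvalue in decreasing order and taking row products gives the invariant factors.

Invariant factors (smallest first, each dividing the next): x(x - 2)^2(x + 3).

Check: the last factor x(x - 2)^2(x + 3) is the minimal polynomial, and the product x(x - 2)^2(x + 3) is the characteristic polynomial.

x(x - 2)^2(x + 3)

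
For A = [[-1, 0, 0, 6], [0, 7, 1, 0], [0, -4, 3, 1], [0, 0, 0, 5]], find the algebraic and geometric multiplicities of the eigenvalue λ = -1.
The characteristic polynomial is (x - 5)^3(x + 1), so the factor x + 1 appears with exponent 1: the algebraic multiplicity is 1.

rank(A + I) = 3, so the eigenspace has dimension 4 - 3 = 1: the geometric multiplicity is 1.

algebraic multiplicity 1, geometric multiplicity 1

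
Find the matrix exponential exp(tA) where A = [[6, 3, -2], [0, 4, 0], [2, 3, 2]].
e^{tA} = [[(2*t + 1)*e^{4*t}, 3*t*e^{4*t}, -2*t*e^{4*t}], [0, e^{4*t}, 0], [2*t*e^{4*t}, 3*t*e^{4*t}, (1 - 2*t)*e^{4*t}]]

A has Jordan form J = [[4, 1, 0], [0, 4, 0], [0, 0, 4]] with A = PJP^{-1}, so e^{tA} = P e^{tJ} P^{-1}.

For a Jordan block J_k(λ), e^{tJ_k(λ)} = e^{λt} · (I + tN + t^2 N^2/2! + ... + t^{k-1} N^{k-1}/(k-1)!) where N is the nilpotent superdiagonal part.

Assembling the blocks and conjugating back gives the entries of e^{tA} as shown above.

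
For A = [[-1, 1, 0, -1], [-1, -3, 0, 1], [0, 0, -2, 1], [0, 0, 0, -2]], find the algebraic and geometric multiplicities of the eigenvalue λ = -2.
algebraic multiplicity 4, geometric multiplicity 2

The characteristic polynomial is (x + 2)^4, so the factor x + 2 appears with exponent 4: the algebraic multiplicity is 4.

rank(A + 2I) = 2, so the eigenspace has dimension 4 - 2 = 2: the geometric multiplicity is 2.

Since 2 < 4, A is not diagonalizable.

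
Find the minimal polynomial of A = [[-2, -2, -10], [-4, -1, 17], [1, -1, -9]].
m_A(x) = (x + 4)^3

The characteristic polynomial factors as (x + 4)^3. The minimal polynomial is ∏(x - λ)^{k_λ} where k_λ is the size of the largest Jordan block at λ.

For λ = -4: rank(A + 4I) = 2, and the largest Jordan block has size 3 (the smallest k with rank((A + 4I)^k) = rank((A + 4I)^(k+1))).

So m_A(x) = (x + 4)^3.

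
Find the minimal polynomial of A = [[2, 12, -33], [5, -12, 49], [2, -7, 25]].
m_A(x) = (x - 5)^3

The characteristic polynomial factors as (x - 5)^3. The minimal polynomial is ∏(x - λ)^{k_λ} where k_λ is the size of the largest Jordan block at λ.

For λ = 5: rank(A - 5I) = 2, and the largest Jordan block has size 3 (the smallest k with rank((A - 5I)^k) = rank((A - 5I)^(k+1))).

So m_A(x) = (x - 5)^3.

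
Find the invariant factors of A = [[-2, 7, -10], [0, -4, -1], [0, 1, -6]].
The Jordan structure of A has elementary divisors (x + 5)^2, (x + 2). Arranging the block sizes at each eigenvalue in decreasing order and taking row products gives the invariant factors.

Invariant factors (smallest first, each dividing the next): (x + 2)(x + 5)^2.

Check: the last factor (x + 2)(x + 5)^2 is the minimal polynomial, and the product (x + 2)(x + 5)^2 is the characteristic polynomial.

(x + 2)(x + 5)^2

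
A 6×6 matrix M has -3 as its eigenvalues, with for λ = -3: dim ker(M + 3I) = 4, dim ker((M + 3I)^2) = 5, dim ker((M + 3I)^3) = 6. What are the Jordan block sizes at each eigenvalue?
Jordan blocks: (-3, 3), (-3, 1), (-3, 1), (-3, 1)

λ = -3: successive nullity increments [4, 1, 1] count blocks of size ≥ k; block sizes are [3, 1, 1, 1].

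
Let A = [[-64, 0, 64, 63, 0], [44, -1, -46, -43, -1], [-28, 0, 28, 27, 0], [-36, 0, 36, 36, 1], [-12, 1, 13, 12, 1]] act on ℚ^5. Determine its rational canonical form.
R = [[0, 0, 0, 0, 36], [1, 0, 0, 0, -27], [0, 1, 0, 0, -4], [0, 0, 1, 0, 12], [0, 0, 0, 1, 0]]

The invariant factors of A (the non-unit diagonal entries of the Smith normal form of xI - A over ℚ[x]) are (x - 3)(x + 3)(x^3 - 3x + 4), each dividing the next. The characteristic polynomial is their product, (x - 3)(x + 3)(x^3 - 3x + 4).

The rational canonical form is the block-diagonal matrix of companion matrices C(f_i):
R = [[0, 0, 0, 0, 36], [1, 0, 0, 0, -27], [0, 1, 0, 0, -4], [0, 0, 1, 0, 12], [0, 0, 0, 1, 0]].

Note the characteristic polynomial does not split into linear factors over ℚ, so A has no Jordan form over ℚ; the rational canonical form exists over any field.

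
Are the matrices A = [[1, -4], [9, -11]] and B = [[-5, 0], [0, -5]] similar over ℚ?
Both have characteristic polynomial (x + 5)^2, but the minimal polynomial of A is (x + 5)^2 while the minimal polynomial of B is x + 5. The minimal polynomial is a similarity invariant, so A and B are not similar.

No.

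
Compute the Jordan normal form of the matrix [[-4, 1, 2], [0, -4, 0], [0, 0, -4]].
The characteristic polynomial is det(xI - A) = (x + 4)^3, so the eigenvalues are -4 (algebraic multiplicity 3).

For λ = -4: rank(A + 4I) = 1, rank((A + 4I)^2) = 0. The eigenspace has dimension 3 - 1 = 2, so there are 2 Jordan blocks; the rank sequence gives block sizes [2, 1].

Assembling the blocks gives the Jordan form J above.

J = [[-4, 1, 0], [0, -4, 0], [0, 0, -4]]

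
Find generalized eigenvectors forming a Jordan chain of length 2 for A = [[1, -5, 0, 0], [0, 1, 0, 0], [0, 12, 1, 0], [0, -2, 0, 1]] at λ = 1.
We seek v_1 ∈ ker((A - I)^2) \ ker(A - I), then set v_{i+1} = (A - I) v_i.

One such chain is v_1 = [[-1, 1, 2, -1]]^T, v_2 = [[-5, 0, 12, -2]]^T. Check: (A - I) v_2 = [[0, 0, 0, 0]]^T = 0.

v_1 = [[-1, 1, 2, -1]]^T, v_2 = [[-5, 0, 12, -2]]^T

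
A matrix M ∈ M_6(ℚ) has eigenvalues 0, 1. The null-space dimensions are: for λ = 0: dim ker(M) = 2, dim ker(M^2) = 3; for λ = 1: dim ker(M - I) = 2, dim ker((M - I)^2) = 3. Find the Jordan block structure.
Jordan blocks: (0, 2), (0, 1), (1, 2), (1, 1)

λ = 0: successive nullity increments [2, 1] count blocks of size ≥ k; block sizes are [2, 1].
λ = 1: successive nullity increments [2, 1] count blocks of size ≥ k; block sizes are [2, 1].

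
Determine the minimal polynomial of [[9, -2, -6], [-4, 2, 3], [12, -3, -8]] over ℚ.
m_A(x) = (x - 1)^2

The characteristic polynomial factors as (x - 1)^3. The minimal polynomial is ∏(x - λ)^{k_λ} where k_λ is the size of the largest Jordan block at λ.

For λ = 1: rank(A - I) = 1, and the largest Jordan block has size 2 (the smallest k with rank((A - I)^k) = rank((A - I)^(k+1))).

So m_A(x) = (x - 1)^2.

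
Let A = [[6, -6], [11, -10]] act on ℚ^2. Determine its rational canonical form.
The invariant factors of A (the non-unit diagonal entries of the Smith normal form of xI - A over ℚ[x]) are x^2 + 4x + 6, each dividing the next. The characteristic polynomial is their product, x^2 + 4x + 6.

The rational canonical form is the block-diagonal matrix of companion matrices C(f_i):
R = [[0, -6], [1, -4]].

Note the characteristic polynomial does not split into linear factors over ℚ, so A has no Jordan form over ℚ; the rational canonical form exists over any field.

R = [[0, -6], [1, -4]]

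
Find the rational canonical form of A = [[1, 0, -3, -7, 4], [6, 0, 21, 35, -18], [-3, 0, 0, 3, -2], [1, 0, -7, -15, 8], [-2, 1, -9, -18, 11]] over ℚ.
The invariant factors of A (the non-unit diagonal entries of the Smith normal form of xI - A over ℚ[x]) are (x + 1)(x + 2)(x^3 + 2), each dividing the next. The characteristic polynomial is their product, (x + 1)(x + 2)(x^3 + 2).

The rational canonical form is the block-diagonal matrix of companion matrices C(f_i):
R = [[0, 0, 0, 0, -4], [1, 0, 0, 0, -6], [0, 1, 0, 0, -2], [0, 0, 1, 0, -2], [0, 0, 0, 1, -3]].

Note the characteristic polynomial does not split into linear factors over ℚ, so A has no Jordan form over ℚ; the rational canonical form exists over any field.

R = [[0, 0, 0, 0, -4], [1, 0, 0, 0, -6], [0, 1, 0, 0, -2], [0, 0, 1, 0, -2], [0, 0, 0, 1, -3]]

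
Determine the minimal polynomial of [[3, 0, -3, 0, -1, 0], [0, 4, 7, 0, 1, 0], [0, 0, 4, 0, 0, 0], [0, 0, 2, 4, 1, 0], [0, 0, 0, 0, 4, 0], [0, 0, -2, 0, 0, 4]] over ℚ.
The characteristic polynomial factors as (x - 4)^5(x - 3). The minimal polynomial is ∏(x - λ)^{k_λ} where k_λ is the size of the largest Jordan block at λ.

For λ = 3: rank(A - 3I) = 5, and the largest Jordan block has size 1 (the smallest k with rank((A - 3I)^k) = rank((A - 3I)^(k+1))).
For λ = 4: rank(A - 4I) = 3, and the largest Jordan block has size 2 (the smallest k with rank((A - 4I)^k) = rank((A - 4I)^(k+1))).

So m_A(x) = (x - 4)^2(x - 3).

m_A(x) = (x - 4)^2(x - 3)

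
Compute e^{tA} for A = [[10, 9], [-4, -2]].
A has Jordan form J = [[4, 1], [0, 4]] with A = PJP^{-1}, so e^{tA} = P e^{tJ} P^{-1}.

For a Jordan block J_k(λ), e^{tJ_k(λ)} = e^{λt} · (I + tN + t^2 N^2/2! + ... + t^{k-1} N^{k-1}/(k-1)!) where N is the nilpotent superdiagonal part.

Assembling the blocks and conjugating back gives the entries of e^{tA} as shown above.

e^{tA} = [[(6*t + 1)*e^{4*t}, 9*t*e^{4*t}], [-4*t*e^{4*t}, (1 - 6*t)*e^{4*t}]]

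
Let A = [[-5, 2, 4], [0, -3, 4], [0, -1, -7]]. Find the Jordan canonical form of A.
The characteristic polynomial is det(xI - A) = (x + 5)^3, so the eigenvalues are -5 (algebraic multiplicity 3).

For λ = -5: rank(A + 5I) = 1, rank((A + 5I)^2) = 0. The eigenspace has dimension 3 - 1 = 2, so there are 2 Jordan blocks; the rank sequence gives block sizes [2, 1].

Assembling the blocks gives the Jordan form J above.

J = [[-5, 1, 0], [0, -5, 0], [0, 0, -5]]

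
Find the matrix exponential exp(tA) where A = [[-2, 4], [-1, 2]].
A has Jordan form J = [[0, 1], [0, 0]] with A = PJP^{-1}, so e^{tA} = P e^{tJ} P^{-1}.

For a Jordan block J_k(λ), e^{tJ_k(λ)} = e^{λt} · (I + tN + t^2 N^2/2! + ... + t^{k-1} N^{k-1}/(k-1)!) where N is the nilpotent superdiagonal part.

Assembling the blocks and conjugating back gives the entries of e^{tA} as shown above.

e^{tA} = [[1 - 2*t, 4*t], [-t, 2*t + 1]]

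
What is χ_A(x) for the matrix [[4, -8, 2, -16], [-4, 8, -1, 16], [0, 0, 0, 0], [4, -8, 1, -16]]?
χ_A(x) = x^3(x + 4)

xI - A = [[x - 4, 8, -2, 16], [4, x - 8, 1, -16], [0, 0, x, 0], [-4, 8, -1, x + 16]].

Expanding det(xI - A) along the first row:
det(xI - A) = + (x - 4)·det([[x - 8, 1, -16], [0, x, 0], [8, -1, x + 16]]) - (8)·det([[4, 1, -16], [0, x, 0], [-4, -1, x + 16]]) + (-2)·det([[4, x - 8, -16], [0, 0, 0], [-4, 8, x + 16]]) - (16)·det([[4, x - 8, 1], [0, 0, x], [-4, 8, -1]]).

Evaluating gives χ_A(x) = x^4 + 4x^3 = x^3(x + 4).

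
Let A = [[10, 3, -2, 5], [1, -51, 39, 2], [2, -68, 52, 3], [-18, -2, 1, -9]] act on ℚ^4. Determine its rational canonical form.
The invariant factors of A (the non-unit diagonal entries of the Smith normal form of xI - A over ℚ[x]) are x^2 - x + 1, x^2 - x + 1, each dividing the next. The characteristic polynomial is their product, (x^2 - x + 1)^2.

The rational canonical form is the block-diagonal matrix of companion matrices C(f_i):
R = [[0, -1, 0, 0], [1, 1, 0, 0], [0, 0, 0, -1], [0, 0, 1, 1]].

Note the characteristic polynomial does not split into linear factors over ℚ, so A has no Jordan form over ℚ; the rational canonical form exists over any field.

R = [[0, -1, 0, 0], [1, 1, 0, 0], [0, 0, 0, -1], [0, 0, 1, 1]]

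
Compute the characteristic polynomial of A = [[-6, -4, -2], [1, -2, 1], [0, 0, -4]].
xI - A = [[x + 6, 4, 2], [-1, x + 2, -1], [0, 0, x + 4]].

Expanding det(xI - A) along the first row:
det(xI - A) = + (x + 6)·det([[x + 2, -1], [0, x + 4]]) - (4)·det([[-1, -1], [0, x + 4]]) + (2)·det([[-1, x + 2], [0, 0]]).

Evaluating gives χ_A(x) = x^3 + 12x^2 + 48x + 64 = (x + 4)^3.

χ_A(x) = (x + 4)^3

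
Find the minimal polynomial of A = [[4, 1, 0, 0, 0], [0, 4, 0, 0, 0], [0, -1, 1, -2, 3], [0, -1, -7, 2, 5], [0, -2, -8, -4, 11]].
m_A(x) = (x - 5)^2(x - 4)^2

The characteristic polynomial factors as (x - 5)^2(x - 4)^3. The minimal polynomial is ∏(x - λ)^{k_λ} where k_λ is the size of the largest Jordan block at λ.

For λ = 4: rank(A - 4I) = 3, and the largest Jordan block has size 2 (the smallest k with rank((A - 4I)^k) = rank((A - 4I)^(k+1))).
For λ = 5: rank(A - 5I) = 4, and the largest Jordan block has size 2 (the smallest k with rank((A - 5I)^k) = rank((A - 5I)^(k+1))).

So m_A(x) = (x - 5)^2(x - 4)^2.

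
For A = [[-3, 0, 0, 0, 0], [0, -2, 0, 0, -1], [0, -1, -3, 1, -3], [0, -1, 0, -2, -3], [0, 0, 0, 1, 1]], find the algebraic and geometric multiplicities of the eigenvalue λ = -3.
The characteristic polynomial is (x + 1)^3(x + 3)^2, so the factor x + 3 appears with exponent 2: the algebraic multiplicity is 2.

rank(A + 3I) = 3, so the eigenspace has dimension 5 - 3 = 2: the geometric multiplicity is 2.

algebraic multiplicity 2, geometric multiplicity 2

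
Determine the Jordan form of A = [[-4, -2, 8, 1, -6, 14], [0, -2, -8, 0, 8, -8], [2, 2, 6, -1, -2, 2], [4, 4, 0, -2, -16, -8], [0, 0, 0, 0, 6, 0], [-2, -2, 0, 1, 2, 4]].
J = [[-2, 0, 0, 0, 0, 0], [0, -2, 0, 0, 0, 0], [0, 0, 0, 1, 0, 0], [0, 0, 0, 0, 0, 0], [0, 0, 0, 0, 6, 0], [0, 0, 0, 0, 0, 6]]

The characteristic polynomial is det(xI - A) = x^2(x - 6)^2(x + 2)^2, so the eigenvalues are -2 (algebraic multiplicity 2), 0 (algebraic multiplicity 2), 6 (algebraic multiplicity 2).

For λ = -2: rank(A + 2I) = 4. The eigenspace has dimension 6 - 4 = 2, so there are 2 Jordan blocks; the rank sequence gives block sizes [1, 1].

For λ = 0: rank(A) = 5, rank(A^2) = 4. The eigenspace has dimension 6 - 5 = 1, so there is 1 Jordan block; the rank sequence gives block sizes [2].

For λ = 6: rank(A - 6I) = 4. The eigenspace has dimension 6 - 4 = 2, so there are 2 Jordan blocks; the rank sequence gives block sizes [1, 1].

Assembling the blocks gives the Jordan form J above.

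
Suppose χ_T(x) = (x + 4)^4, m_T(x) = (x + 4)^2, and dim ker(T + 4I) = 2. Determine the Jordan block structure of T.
Jordan blocks: (-4, 2), (-4, 2)

λ = -4: algebraic multiplicity 4 (exponent in χ_T), largest block size 2 (exponent in m_T), 2 blocks (geometric multiplicity). These force block sizes [2, 2].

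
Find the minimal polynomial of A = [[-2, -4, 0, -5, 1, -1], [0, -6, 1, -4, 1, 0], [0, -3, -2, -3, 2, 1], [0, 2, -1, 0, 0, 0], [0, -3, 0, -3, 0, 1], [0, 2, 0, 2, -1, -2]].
m_A(x) = (x + 2)^3

The characteristic polynomial factors as (x + 2)^6. The minimal polynomial is ∏(x - λ)^{k_λ} where k_λ is the size of the largest Jordan block at λ.

For λ = -2: rank(A + 2I) = 4, and the largest Jordan block has size 3 (the smallest k with rank((A + 2I)^k) = rank((A + 2I)^(k+1))).

So m_A(x) = (x + 2)^3.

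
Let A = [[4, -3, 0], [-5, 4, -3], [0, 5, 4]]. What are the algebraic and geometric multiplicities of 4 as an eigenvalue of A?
The characteristic polynomial is (x - 4)^3, so the factor x - 4 appears with exponent 3: the algebraic multiplicity is 3.

rank(A - 4I) = 2, so the eigenspace has dimension 3 - 2 = 1: the geometric multiplicity is 1.

Since 1 < 3, A is not diagonalizable.

algebraic multiplicity 3, geometric multiplicity 1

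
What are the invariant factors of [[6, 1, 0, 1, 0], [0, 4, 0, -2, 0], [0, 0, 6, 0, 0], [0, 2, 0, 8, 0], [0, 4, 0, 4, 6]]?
The Jordan structure of A has elementary divisors (x - 6)^2, (x - 6), (x - 6), (x - 6). Arranging the block sizes at each eigenvalue in decreasing order and taking row products gives the invariant factors.

Invariant factors (smallest first, each dividing the next): x - 6, x - 6, x - 6, (x - 6)^2.

Check: the last factor (x - 6)^2 is the minimal polynomial, and the product (x - 6)^5 is the characteristic polynomial.

x - 6, x - 6, x - 6, (x - 6)^2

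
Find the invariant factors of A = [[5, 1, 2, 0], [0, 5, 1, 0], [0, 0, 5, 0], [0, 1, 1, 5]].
The Jordan structure of A has elementary divisors (x - 5)^3, (x - 5). Arranging the block sizes at each eigenvalue in decreasing order and taking row products gives the invariant factors.

Invariant factors (smallest first, each dividing the next): x - 5, (x - 5)^3.

Check: the last factor (x - 5)^3 is the minimal polynomial, and the product (x - 5)^4 is the characteristic polynomial.

x - 5, (x - 5)^3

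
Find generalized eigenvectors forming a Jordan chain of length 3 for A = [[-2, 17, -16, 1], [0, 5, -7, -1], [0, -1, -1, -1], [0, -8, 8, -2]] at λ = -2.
v_1 = [[1, 1, 1, -1]]^T, v_2 = [[0, 1, 1, 0]]^T, v_3 = [[1, 0, 0, 0]]^T

We seek v_1 ∈ ker((A + 2I)^3) \ ker((A + 2I)^2), then set v_{i+1} = (A + 2I) v_i.

One such chain is v_1 = [[1, 1, 1, -1]]^T, v_2 = [[0, 1, 1, 0]]^T, v_3 = [[1, 0, 0, 0]]^T. Check: (A + 2I) v_3 = [[0, 0, 0, 0]]^T = 0.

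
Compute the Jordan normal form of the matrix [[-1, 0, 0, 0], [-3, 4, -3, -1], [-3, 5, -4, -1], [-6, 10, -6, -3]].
The characteristic polynomial is det(xI - A) = (x + 1)^4, so the eigenvalues are -1 (algebraic multiplicity 4).

For λ = -1: rank(A + I) = 1, rank((A + I)^2) = 0. The eigenspace has dimension 4 - 1 = 3, so there are 3 Jordan blocks; the rank sequence gives block sizes [2, 1, 1].

Assembling the blocks gives the Jordan form J above.

J = [[-1, 1, 0, 0], [0, -1, 0, 0], [0, 0, -1, 0], [0, 0, 0, -1]]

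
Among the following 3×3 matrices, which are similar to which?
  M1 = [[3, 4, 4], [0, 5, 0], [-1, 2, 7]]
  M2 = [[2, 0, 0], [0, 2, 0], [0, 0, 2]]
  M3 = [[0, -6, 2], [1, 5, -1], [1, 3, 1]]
3 classes: {M1}, {M2}, {M3}

Characteristic polynomials: χ_{M1} = (x - 5)^3, χ_{M2} = (x - 2)^3, χ_{M3} = (x - 2)^3.

{M1}: invariant factors x - 5, (x - 5)^2.

{M2}: invariant factors x - 2, x - 2, x - 2.

{M3}: invariant factors x - 2, (x - 2)^2.

Matrices are similar if and only if their invariant-factor lists agree; the partition into similarity classes is {M1}, {M2}, {M3}.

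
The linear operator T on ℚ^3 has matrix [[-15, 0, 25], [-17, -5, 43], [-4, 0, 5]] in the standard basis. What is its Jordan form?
J = [[-5, 1, 0], [0, -5, 1], [0, 0, -5]]

The characteristic polynomial is det(xI - A) = (x + 5)^3, so the eigenvalues are -5 (algebraic multiplicity 3).

For λ = -5: rank(A + 5I) = 2, rank((A + 5I)^2) = 1, rank((A + 5I)^3) = 0. The eigenspace has dimension 3 - 2 = 1, so there is 1 Jordan block; the rank sequence gives block sizes [3].

Assembling the blocks gives the Jordan form J above.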